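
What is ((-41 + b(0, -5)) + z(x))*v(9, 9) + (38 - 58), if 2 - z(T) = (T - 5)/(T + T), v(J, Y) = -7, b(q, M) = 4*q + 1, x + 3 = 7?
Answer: 1961/8 ≈ 245.13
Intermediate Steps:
x = 4 (x = -3 + 7 = 4)
b(q, M) = 1 + 4*q
z(T) = 2 - (-5 + T)/(2*T) (z(T) = 2 - (T - 5)/(T + T) = 2 - (-5 + T)/(2*T))
((-41 + b(0, -5)) + z(x))*v(9, 9) + (38 - 58) = ((-41 + (1 + 4*0)) + (½)*(5 + 3*4)/4)*(-7) + (38 - 58) = ((-41 + (1 + 0)) + (½)*(¼)*(5 + 12))*(-7) - 20 = ((-41 + 1) + (½)*(¼)*17)*(-7) - 20 = (-40 + 17/8)*(-7) - 20 = -303/8*(-7) - 20 = 2121/8 - 20 = 1961/8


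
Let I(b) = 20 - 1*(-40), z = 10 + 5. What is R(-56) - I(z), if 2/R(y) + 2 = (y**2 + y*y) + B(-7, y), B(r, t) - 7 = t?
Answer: -373258/6221 ≈ -60.000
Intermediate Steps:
z = 15
B(r, t) = 7 + t
I(b) = 60 (I(b) = 20 + 40 = 60)
R(y) = 2/(5 + y + 2*y**2) (R(y) = 2/(-2 + ((y**2 + y*y) + (7 + y))) = 2/(-2 + ((y**2 + y**2) + (7 + y))) = 2/(-2 + (2*y**2 + (7 + y))) = 2/(-2 + (7 + y + 2*y**2)) = 2/(5 + y + 2*y**2))
R(-56) - I(z) = 2/(5 - 56 + 2*(-56)**2) - 1*60 = 2/(5 - 56 + 2*3136) - 60 = 2/(5 - 56 + 6272) - 60 = 2/6221 - 60 = -373258/6221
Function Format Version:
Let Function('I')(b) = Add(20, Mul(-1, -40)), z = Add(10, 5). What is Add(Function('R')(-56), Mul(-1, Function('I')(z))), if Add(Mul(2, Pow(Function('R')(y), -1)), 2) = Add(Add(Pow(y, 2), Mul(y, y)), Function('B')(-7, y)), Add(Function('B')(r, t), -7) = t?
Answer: Rational(-373258, 6221) ≈ -60.000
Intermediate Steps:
z = 15
Function('B')(r, t) = Add(7, t)
Function('I')(b) = 60 (Function('I')(b) = Add(20, 40) = 60)
Function('R')(y) = Mul(2, Pow(Add(5, y, Mul(2, Pow(y, 2))), -1)) (Function('R')(y) = Mul(2, Pow(Add(-2, Add(Add(Pow(y, 2), Mul(y, y)), Add(7, y))), -1)) = Mul(2, Pow(Add(-2, Add(Add(Pow(y, 2), Pow(y, 2)), Add(7, y))), -1)) = Mul(2, Pow(Add(-2, Add(Mul(2, Pow(y, 2)), Add(7, y))), -1)) = Mul(2, Pow(Add(-2, Add(7, y, Mul(2, Pow(y, 2)))), -1)) = Mul(2, Pow(Add(5, y, Mul(2, Pow(y, 2))), -1)))
Add(Function('R')(-56), Mul(-1, Function('I')(z))) = Add(Mul(2, Pow(Add(5, -56, Mul(2, Pow(-56, 2))), -1)), Mul(-1, 60)) = Add(Mul(2, Pow(Add(5, -56, Mul(2, 3136)), -1)), -60) = Add(Mul(2, Pow(Add(5, -56, 6272), -1)), -60) = Add(Mul(2, Pow(6221, -1)), -60) = Add(Mul(2, Rational(1, 6221)), -60) = Add(Rational(2, 6221), -60) = Rational(-373258, 6221)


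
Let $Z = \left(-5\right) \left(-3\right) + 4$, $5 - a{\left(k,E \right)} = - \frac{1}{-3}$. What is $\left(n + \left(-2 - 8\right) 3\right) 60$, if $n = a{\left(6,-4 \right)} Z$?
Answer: $3520$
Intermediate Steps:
$a{\left(k,E \right)} = \frac{14}{3}$ ($a{\left(k,E \right)} = 5 - - \frac{1}{-3} = 5 - \left(-1\right) \left(- \frac{1}{3}\right) = 5 - \frac{1}{3} = \frac{14}{3}$)
$Z = 19$ ($Z = 15 + 4 = 19$)
$n = \frac{266}{3}$ ($n = \frac{14}{3} \cdot 19 = \frac{266}{3} \approx 88.667$)
$\left(n + \left(-2 - 8\right) 3\right) 60 = \left(\frac{266}{3} + \left(-2 - 8\right) 3\right) 60 = \left(\frac{266}{3} - 30\right) 60 = \frac{176}{3} \cdot 60 = 3520$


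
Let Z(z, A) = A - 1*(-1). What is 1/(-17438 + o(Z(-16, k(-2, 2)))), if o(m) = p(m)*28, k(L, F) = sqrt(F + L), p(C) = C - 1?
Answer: -1/17438 ≈ -5.7346e-5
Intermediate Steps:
p(C) = -1 + C
Z(z, A) = 1 + A (Z(z, A) = A + 1 = 1 + A)
o(m) = -28 + 28*m (o(m) = (-1 + m)*28 = -28 + 28*m)
1/(-17438 + o(Z(-16, k(-2, 2)))) = 1/(-17438 + (-28 + 28*(1 + sqrt(2 - 2)))) = 1/(-17438 + (-28 + 28*(1 + sqrt(0)))) = 1/(-17438 + (-28 + 28*(1 + 0))) = 1/(-17438 + (-28 + 28*1)) = 1/(-17438 + (-28 + 28)) = 1/(-17438 + 0) = 1/(-17438) = -1/17438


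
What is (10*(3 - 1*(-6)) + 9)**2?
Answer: 9801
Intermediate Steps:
(10*(3 - 1*(-6)) + 9)**2 = (10*(3 + 6) + 9)**2 = (10*9 + 9)**2 = (90 + 9)**2 = 99**2 = 9801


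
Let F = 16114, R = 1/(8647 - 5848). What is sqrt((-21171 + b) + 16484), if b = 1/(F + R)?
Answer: I*sqrt(9534709871385349390)/45103087 ≈ 68.462*I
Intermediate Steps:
R = 1/2799 ≈ 0.00035727
b = 2799/45103087 (b = 1/(16114 + 1/2799) = 1/(45103087/2799) = 2799/45103087 ≈ 6.2058e-5)
sqrt((-21171 + b) + 16484) = sqrt((-21171 + 2799/45103087) + 16484) = sqrt(-954877452078/45103087 + 16484) = sqrt(-211398165970/45103087) = I*sqrt(9534709871385349390)/45103087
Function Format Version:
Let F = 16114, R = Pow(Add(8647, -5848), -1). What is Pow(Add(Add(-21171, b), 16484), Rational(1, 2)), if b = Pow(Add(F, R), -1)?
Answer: Mul(Rational(1, 45103087), I, Pow(9534709871385349390, Rational(1, 2))) ≈ Mul(68.462, I)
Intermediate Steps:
R = Rational(1, 2799) (R = Pow(2799, -1) = Rational(1, 2799) ≈ 0.00035727)
b = Rational(2799, 45103087) (b = Pow(Add(16114, Rational(1, 2799)), -1) = Pow(Rational(45103087, 2799), -1) = Rational(2799, 45103087) ≈ 6.2058e-5)
Pow(Add(Add(-21171, b), 16484), Rational(1, 2)) = Pow(Add(Add(-21171, Rational(2799, 45103087)), 16484), Rational(1, 2)) = Pow(Add(Rational(-954877452078, 45103087), 16484), Rational(1, 2)) = Pow(Rational(-211398165970, 45103087), Rational(1, 2)) = Mul(Rational(1, 45103087), I, Pow(9534709871385349390, Rational(1, 2)))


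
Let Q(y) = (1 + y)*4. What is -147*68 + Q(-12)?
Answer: -10040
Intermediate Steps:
Q(y) = 4 + 4*y
-147*68 + Q(-12) = -147*68 + (4 + 4*(-12)) = -9996 + (4 - 48) = -9996 - 44 = -10040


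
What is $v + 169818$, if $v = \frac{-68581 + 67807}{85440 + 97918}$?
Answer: $\frac{15568744035}{91679} \approx 1.6982 \cdot 10^{5}$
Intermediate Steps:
$v = - \frac{387}{91679}$ ($v = - \frac{774}{183358} = \left(-774\right) \frac{1}{183358} = - \frac{387}{91679} \approx -0.0042213$)
$v + 169818 = - \frac{387}{91679} + 169818 = \frac{15568744035}{91679}$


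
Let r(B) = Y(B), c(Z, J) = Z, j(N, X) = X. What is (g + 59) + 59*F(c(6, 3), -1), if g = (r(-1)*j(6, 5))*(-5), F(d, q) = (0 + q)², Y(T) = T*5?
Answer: 243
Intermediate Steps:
Y(T) = 5*T
F(d, q) = q²
r(B) = 5*B
g = 125 (g = ((5*(-1))*5)*(-5) = -5*5*(-5) = -25*(-5) = 125)
(g + 59) + 59*F(c(6, 3), -1) = (125 + 59) + 59*(-1)² = 184 + 59*1 = 184 + 59 = 243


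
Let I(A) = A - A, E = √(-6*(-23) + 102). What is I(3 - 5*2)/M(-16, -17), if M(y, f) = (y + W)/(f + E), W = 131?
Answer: 0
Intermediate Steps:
E = 4*√15 (E = √(138 + 102) = √240 = 4*√15 ≈ 15.492)
M(y, f) = (131 + y)/(f + 4*√15) (M(y, f) = (y + 131)/(f + 4*√15) = (131 + y)/(f + 4*√15))
I(A) = 0
I(3 - 5*2)/M(-16, -17) = 0/(((131 - 16)/(-17 + 4*√15))) = 0/((115/(-17 + 4*√15))) = 0*(-17/115 + 4*√15/115) = 0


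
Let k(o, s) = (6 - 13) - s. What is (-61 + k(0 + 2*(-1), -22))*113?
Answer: -5198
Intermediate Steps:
k(o, s) = -7 - s
(-61 + k(0 + 2*(-1), -22))*113 = (-61 + (-7 - 1*(-22)))*113 = (-61 + (-7 + 22))*113 = (-61 + 15)*113 = -46*113 = -5198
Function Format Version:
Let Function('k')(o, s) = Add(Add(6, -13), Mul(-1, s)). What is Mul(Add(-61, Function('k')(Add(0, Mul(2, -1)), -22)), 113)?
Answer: -5198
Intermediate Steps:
Function('k')(o, s) = Add(-7, Mul(-1, s))
Mul(Add(-61, Function('k')(Add(0, Mul(2, -1)), -22)), 113) = Mul(Add(-61, Add(-7, Mul(-1, -22))), 113) = Mul(Add(-61, Add(-7, 22)), 113) = Mul(Add(-61, 15), 113) = Mul(-46, 113) = -5198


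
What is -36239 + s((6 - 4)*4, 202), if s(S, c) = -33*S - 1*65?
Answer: -36568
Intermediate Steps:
s(S, c) = -65 - 33*S (s(S, c) = -33*S - 65 = -65 - 33*S)
-36239 + s((6 - 4)*4, 202) = -36239 + (-65 - 33*(6 - 4)*4) = -36239 + (-65 - 66*4) = -36239 + (-65 - 33*8) = -36239 + (-65 - 264) = -36239 - 329 = -36568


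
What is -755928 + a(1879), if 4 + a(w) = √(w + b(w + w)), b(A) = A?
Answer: -755932 + √5637 ≈ -7.5586e+5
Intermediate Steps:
a(w) = -4 + √3*√w (a(w) = -4 + √(w + (w + w)) = -4 + √(w + 2*w) = -4 + √(3*w) = -4 + √3*√w)
-755928 + a(1879) = -755928 + (-4 + √3*√1879) = -755928 + (-4 + √5637) = -755932 + √5637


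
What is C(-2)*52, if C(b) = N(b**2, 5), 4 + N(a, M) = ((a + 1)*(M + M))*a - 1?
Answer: 10140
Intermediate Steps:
N(a, M) = -5 + 2*M*a*(1 + a) (N(a, M) = -4 + (((a + 1)*(M + M))*a - 1) = -4 + (((1 + a)*(2*M))*a - 1) = -4 + ((2*M*(1 + a))*a - 1) = -4 + (2*M*a*(1 + a) - 1) = -4 + (-1 + 2*M*a*(1 + a)) = -5 + 2*M*a*(1 + a))
C(b) = -5 + 10*b**2 + 10*b**4 (C(b) = -5 + 2*5*b**2 + 2*5*(b**2)**2 = -5 + 10*b**2 + 2*5*b**4 = -5 + 10*b**2 + 10*b**4)
C(-2)*52 = (-5 + 10*(-2)**2 + 10*(-2)**4)*52 = (-5 + 10*4 + 10*16)*52 = (-5 + 40 + 160)*52 = 195*52 = 10140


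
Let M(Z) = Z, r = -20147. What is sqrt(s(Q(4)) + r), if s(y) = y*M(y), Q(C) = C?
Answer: I*sqrt(20131) ≈ 141.88*I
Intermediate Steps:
s(y) = y**2 (s(y) = y*y = y**2)
sqrt(s(Q(4)) + r) = sqrt(4**2 - 20147) = sqrt(16 - 20147) = sqrt(-20131) = I*sqrt(20131)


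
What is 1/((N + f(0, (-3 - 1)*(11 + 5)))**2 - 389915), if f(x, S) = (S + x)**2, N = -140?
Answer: 1/15260021 ≈ 6.5531e-8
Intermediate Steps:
1/((N + f(0, (-3 - 1)*(11 + 5)))**2 - 389915) = 1/((-140 + ((-3 - 1)*(11 + 5) + 0)**2)**2 - 389915) = 1/((-140 + (-4*16 + 0)**2)**2 - 389915) = 1/((-140 + (-64 + 0)**2)**2 - 389915) = 1/((-140 + (-64)**2)**2 - 389915) = 1/((-140 + 4096)**2 - 389915) = 1/(3956**2 - 389915) = 1/(15649936 - 389915) = 1/15260021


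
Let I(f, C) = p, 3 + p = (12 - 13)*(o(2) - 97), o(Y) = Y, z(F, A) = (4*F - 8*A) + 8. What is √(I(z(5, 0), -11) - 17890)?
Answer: I*√17798 ≈ 133.41*I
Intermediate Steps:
z(F, A) = 8 - 8*A + 4*F (z(F, A) = (-8*A + 4*F) + 8 = 8 - 8*A + 4*F)
p = 92 (p = -3 + (12 - 13)*(2 - 97) = -3 - 1*(-95) = -3 + 95 = 92)
I(f, C) = 92
√(I(z(5, 0), -11) - 17890) = √(92 - 17890) = √(-17798) = I*√17798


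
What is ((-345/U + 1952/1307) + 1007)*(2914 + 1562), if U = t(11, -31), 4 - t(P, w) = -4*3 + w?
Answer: 275273248032/61429 ≈ 4.4812e+6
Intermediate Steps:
t(P, w) = 16 - w (t(P, w) = 4 - (-4*3 + w) = 4 - (-12 + w) = 4 + (12 - w) = 16 - w)
U = 47 (U = 16 - 1*(-31) = 16 + 31 = 47)
((-345/U + 1952/1307) + 1007)*(2914 + 1562) = ((-345/47 + 1952/1307) + 1007)*(2914 + 1562) = ((-345*1/47 + 1952*(1/1307)) + 1007)*4476 = ((-345/47 + 1952/1307) + 1007)*4476 = (-359171/61429 + 1007)*4476 = (61499832/61429)*4476 = 275273248032/61429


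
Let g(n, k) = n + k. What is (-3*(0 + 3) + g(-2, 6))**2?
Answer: 25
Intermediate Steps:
g(n, k) = k + n
(-3*(0 + 3) + g(-2, 6))**2 = (-3*(0 + 3) + (6 - 2))**2 = (-3*3 + 4)**2 = (-9 + 4)**2 = (-5)**2 = 25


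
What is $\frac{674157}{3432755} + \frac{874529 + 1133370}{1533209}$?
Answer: $\frac{7926248911558}{5263130860795} \approx 1.506$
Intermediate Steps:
$\frac{674157}{3432755} + \frac{874529 + 1133370}{1533209} = 674157 \cdot \frac{1}{3432755} + 2007899 \cdot \frac{1}{1533209} = \frac{674157}{3432755} + \frac{2007899}{1533209} = \frac{7926248911558}{5263130860795}$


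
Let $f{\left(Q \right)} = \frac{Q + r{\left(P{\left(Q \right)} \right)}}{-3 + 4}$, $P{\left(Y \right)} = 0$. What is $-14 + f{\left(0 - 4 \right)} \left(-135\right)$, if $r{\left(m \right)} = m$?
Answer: $526$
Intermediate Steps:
$f{\left(Q \right)} = Q$ ($f{\left(Q \right)} = \frac{Q + 0}{-3 + 4} = \frac{Q}{1} = Q 1 = Q$)
$-14 + f{\left(0 - 4 \right)} \left(-135\right) = -14 + \left(0 - 4\right) \left(-135\right) = -14 - -540 = -14 + 540 = 526$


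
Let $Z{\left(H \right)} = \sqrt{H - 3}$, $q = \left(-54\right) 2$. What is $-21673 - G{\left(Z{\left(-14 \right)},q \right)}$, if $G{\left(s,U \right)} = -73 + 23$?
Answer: $-21623$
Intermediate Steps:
$q = -108$
$Z{\left(H \right)} = \sqrt{-3 + H}$
$G{\left(s,U \right)} = -50$
$-21673 - G{\left(Z{\left(-14 \right)},q \right)} = -21673 - -50 = -21673 + 50 = -21623$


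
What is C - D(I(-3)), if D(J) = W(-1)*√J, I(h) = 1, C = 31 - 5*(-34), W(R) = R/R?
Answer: 200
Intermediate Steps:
W(R) = 1
C = 201 (C = 31 + 170 = 201)
D(J) = √J (D(J) = 1*√J = √J)
C - D(I(-3)) = 201 - √1 = 201 - 1*1 = 201 - 1 = 200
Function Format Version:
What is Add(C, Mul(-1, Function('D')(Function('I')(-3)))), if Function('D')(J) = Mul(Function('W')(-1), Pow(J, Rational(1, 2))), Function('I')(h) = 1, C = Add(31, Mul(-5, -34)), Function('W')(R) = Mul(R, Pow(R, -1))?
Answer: 200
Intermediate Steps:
Function('W')(R) = 1
C = 201 (C = Add(31, 170) = 201)
Function('D')(J) = Pow(J, Rational(1, 2)) (Function('D')(J) = Mul(1, Pow(J, Rational(1, 2))) = Pow(J, Rational(1, 2)))
Add(C, Mul(-1, Function('D')(Function('I')(-3)))) = Add(201, Mul(-1, Pow(1, Rational(1, 2)))) = Add(201, Mul(-1, 1)) = Add(201, -1) = 200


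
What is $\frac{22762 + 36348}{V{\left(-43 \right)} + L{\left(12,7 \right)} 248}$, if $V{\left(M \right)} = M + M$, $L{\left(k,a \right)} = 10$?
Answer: $\frac{29555}{1197} \approx 24.691$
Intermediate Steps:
$V{\left(M \right)} = 2 M$
$\frac{22762 + 36348}{V{\left(-43 \right)} + L{\left(12,7 \right)} 248} = \frac{22762 + 36348}{2 \left(-43\right) + 10 \cdot 248} = \frac{59110}{-86 + 2480} = \frac{59110}{2394} = 59110 \cdot \frac{1}{2394} = \frac{29555}{1197}$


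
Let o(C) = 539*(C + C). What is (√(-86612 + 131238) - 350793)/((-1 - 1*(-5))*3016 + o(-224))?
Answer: 350793/229408 - √44626/229408 ≈ 1.5282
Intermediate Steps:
o(C) = 1078*C (o(C) = 539*(2*C) = 1078*C)
(√(-86612 + 131238) - 350793)/((-1 - 1*(-5))*3016 + o(-224)) = (√(-86612 + 131238) - 350793)/((-1 - 1*(-5))*3016 + 1078*(-224)) = (√44626 - 350793)/((-1 + 5)*3016 - 241472) = (-350793 + √44626)/(4*3016 - 241472) = (-350793 + √44626)/(12064 - 241472) = (-350793 + √44626)/(-229408) = (-350793 + √44626)*(-1/229408) = 350793/229408 - √44626/229408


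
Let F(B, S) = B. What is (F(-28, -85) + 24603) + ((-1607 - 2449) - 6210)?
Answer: 14309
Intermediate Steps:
(F(-28, -85) + 24603) + ((-1607 - 2449) - 6210) = (-28 + 24603) + ((-1607 - 2449) - 6210) = 24575 + (-4056 - 6210) = 24575 - 10266 = 14309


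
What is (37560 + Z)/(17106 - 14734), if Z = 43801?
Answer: 81361/2372 ≈ 34.301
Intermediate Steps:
(37560 + Z)/(17106 - 14734) = (37560 + 43801)/(17106 - 14734) = 81361/2372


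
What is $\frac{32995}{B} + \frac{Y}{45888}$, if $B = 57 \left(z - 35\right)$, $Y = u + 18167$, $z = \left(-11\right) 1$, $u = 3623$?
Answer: $- \frac{121411765}{10026528} \approx -12.109$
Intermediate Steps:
$z = -11$
$Y = 21790$ ($Y = 3623 + 18167 = 21790$)
$B = -2622$ ($B = 57 \left(-11 - 35\right) = 57 \left(-46\right) = -2622$)
$\frac{32995}{B} + \frac{Y}{45888} = \frac{32995}{-2622} + \frac{21790}{45888} = 32995 \left(- \frac{1}{2622}\right) + 21790 \cdot \frac{1}{45888} = - \frac{32995}{2622} + \frac{10895}{22944} = - \frac{121411765}{10026528}$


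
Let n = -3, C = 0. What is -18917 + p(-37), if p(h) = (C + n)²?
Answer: -18908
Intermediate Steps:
p(h) = 9 (p(h) = (0 - 3)² = (-3)² = 9)
-18917 + p(-37) = -18917 + 9 = -18908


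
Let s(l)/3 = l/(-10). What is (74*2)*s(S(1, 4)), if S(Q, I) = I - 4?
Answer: 0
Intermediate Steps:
S(Q, I) = -4 + I
s(l) = -3*l/10 (s(l) = 3*(l/(-10)) = 3*(l*(-1/10)) = 3*(-l/10) = -3*l/10)
(74*2)*s(S(1, 4)) = (74*2)*(-3*(-4 + 4)/10) = 148*(-3/10*0) = 148*0 = 0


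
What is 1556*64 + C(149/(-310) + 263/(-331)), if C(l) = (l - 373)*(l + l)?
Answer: 529275786670971/5264406050 ≈ 1.0054e+5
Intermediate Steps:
C(l) = 2*l*(-373 + l) (C(l) = (-373 + l)*(2*l) = 2*l*(-373 + l))
1556*64 + C(149/(-310) + 263/(-331)) = 1556*64 + 2*(149/(-310) + 263/(-331))*(-373 + (149/(-310) + 263/(-331))) = 99584 + 2*(149*(-1/310) + 263*(-1/331))*(-373 + (149*(-1/310) + 263*(-1/331))) = 99584 + 2*(-149/310 - 263/331)*(-373 + (-149/310 - 263/331)) = 99584 + 2*(-130849/102610)*(-373 - 130849/102610) = 99584 + 2*(-130849/102610)*(-38404379/102610) = 99584 + 5025174587771/5264406050 = 529275786670971/5264406050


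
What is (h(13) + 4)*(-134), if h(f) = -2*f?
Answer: 2948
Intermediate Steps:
(h(13) + 4)*(-134) = (-2*13 + 4)*(-134) = (-26 + 4)*(-134) = -22*(-134) = 2948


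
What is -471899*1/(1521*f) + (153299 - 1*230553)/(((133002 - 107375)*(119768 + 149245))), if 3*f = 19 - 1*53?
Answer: 1084422852652099/39612901883646 ≈ 27.375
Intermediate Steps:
f = -34/3 (f = (19 - 1*53)/3 = (19 - 53)/3 = (⅓)*(-34) = -34/3 ≈ -11.333)
-471899*1/(1521*f) + (153299 - 1*230553)/(((133002 - 107375)*(119768 + 149245))) = -471899/(1521*(-34/3)) + (153299 - 1*230553)/(((133002 - 107375)*(119768 + 149245))) = -471899/(-17238) + (153299 - 230553)/((25627*269013)) = -471899*(-1/17238) - 77254/6893996151 = 471899/17238 - 77254*1/6893996151 = 471899/17238 - 77254/6893996151 = 1084422852652099/39612901883646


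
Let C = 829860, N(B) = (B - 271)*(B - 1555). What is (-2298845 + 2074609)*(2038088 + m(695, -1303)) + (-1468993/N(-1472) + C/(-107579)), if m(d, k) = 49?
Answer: -259403613752421786869315/567593366319 ≈ -4.5702e+11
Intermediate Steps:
N(B) = (-1555 + B)*(-271 + B) (N(B) = (-271 + B)*(-1555 + B) = (-1555 + B)*(-271 + B))
(-2298845 + 2074609)*(2038088 + m(695, -1303)) + (-1468993/N(-1472) + C/(-107579)) = (-2298845 + 2074609)*(2038088 + 49) + (-1468993/(421405 + (-1472)² - 1826*(-1472)) + 829860/(-107579)) = -224236*2038137 + (-1468993/(421405 + 2166784 + 2687872) + 829860*(-1/107579)) = -457023688332 + (-1468993/5276061 - 829860/107579) = -457023688332 - 4536424779407/567593366319 = -259403613752421786869315/567593366319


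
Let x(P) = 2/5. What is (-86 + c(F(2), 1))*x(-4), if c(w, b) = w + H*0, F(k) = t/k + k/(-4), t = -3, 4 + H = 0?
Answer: -176/5 ≈ -35.200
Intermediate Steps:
H = -4 (H = -4 + 0 = -4)
x(P) = ⅖ (x(P) = 2*(⅕) = ⅖)
F(k) = -3/k - k/4 (F(k) = -3/k + k/(-4) = -3/k + k*(-¼) = -3/k - k/4)
c(w, b) = w (c(w, b) = w - 4*0 = w + 0 = w)
(-86 + c(F(2), 1))*x(-4) = (-86 + (-3/2 - ¼*2))*(⅖) = (-86 + (-3*½ - ½))*(⅖) = (-86 + (-3/2 - ½))*(⅖) = (-86 - 2)*(⅖) = -88*⅖ = -176/5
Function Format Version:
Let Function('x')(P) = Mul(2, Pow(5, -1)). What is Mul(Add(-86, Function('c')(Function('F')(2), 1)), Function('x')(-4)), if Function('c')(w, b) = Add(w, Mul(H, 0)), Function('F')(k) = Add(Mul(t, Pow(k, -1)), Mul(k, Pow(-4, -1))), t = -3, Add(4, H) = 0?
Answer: Rational(-176, 5) ≈ -35.200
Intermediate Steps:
H = -4 (H = Add(-4, 0) = -4)
Function('x')(P) = Rational(2, 5) (Function('x')(P) = Mul(2, Rational(1, 5)) = Rational(2, 5))
Function('F')(k) = Add(Mul(-3, Pow(k, -1)), Mul(Rational(-1, 4), k)) (Function('F')(k) = Add(Mul(-3, Pow(k, -1)), Mul(k, Pow(-4, -1))) = Add(Mul(-3, Pow(k, -1)), Mul(k, Rational(-1, 4))) = Add(Mul(-3, Pow(k, -1)), Mul(Rational(-1, 4), k)))
Function('c')(w, b) = w (Function('c')(w, b) = Add(w, Mul(-4, 0)) = Add(w, 0) = w)
Mul(Add(-86, Function('c')(Function('F')(2), 1)), Function('x')(-4)) = Mul(Add(-86, Add(Mul(-3, Pow(2, -1)), Mul(Rational(-1, 4), 2))), Rational(2, 5)) = Mul(Add(-86, Add(Mul(-3, Rational(1, 2)), Rational(-1, 2))), Rational(2, 5)) = Mul(Add(-86, Add(Rational(-3, 2), Rational(-1, 2))), Rational(2, 5)) = Mul(Add(-86, -2), Rational(2, 5)) = Mul(-88, Rational(2, 5)) = Rational(-176, 5)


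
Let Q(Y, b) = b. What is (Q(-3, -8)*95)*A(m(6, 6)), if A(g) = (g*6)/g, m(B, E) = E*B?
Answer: -4560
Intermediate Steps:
m(B, E) = B*E
A(g) = 6 (A(g) = (6*g)/g = 6)
(Q(-3, -8)*95)*A(m(6, 6)) = -8*95*6 = -760*6 = -4560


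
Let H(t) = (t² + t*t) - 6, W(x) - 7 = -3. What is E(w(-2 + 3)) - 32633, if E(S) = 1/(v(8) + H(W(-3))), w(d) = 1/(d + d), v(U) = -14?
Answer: -391595/12 ≈ -32633.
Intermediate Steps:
W(x) = 4 (W(x) = 7 - 3 = 4)
H(t) = -6 + 2*t² (H(t) = (t² + t²) - 6 = 2*t² - 6 = -6 + 2*t²)
w(d) = 1/(2*d)
E(S) = 1/12 (E(S) = 1/(-14 + (-6 + 2*4²)) = 1/(-14 + (-6 + 2*16)) = 1/(-14 + (-6 + 32)) = 1/(-14 + 26) = 1/12)
E(w(-2 + 3)) - 32633 = 1/12 - 32633 = -391595/12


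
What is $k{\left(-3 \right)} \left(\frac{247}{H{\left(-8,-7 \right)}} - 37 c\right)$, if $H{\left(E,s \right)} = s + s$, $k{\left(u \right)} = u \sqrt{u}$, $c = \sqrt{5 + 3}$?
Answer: $i \sqrt{3} \left(\frac{741}{14} + 222 \sqrt{2}\right) \approx 635.46 i$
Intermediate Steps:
$c = 2 \sqrt{2}$ ($c = \sqrt{8} = 2 \sqrt{2} \approx 2.8284$)
$k{\left(u \right)} = u^{\frac{3}{2}}$
$H{\left(E,s \right)} = 2 s$
$k{\left(-3 \right)} \left(\frac{247}{H{\left(-8,-7 \right)}} - 37 c\right) = \left(-3\right)^{\frac{3}{2}} \left(\frac{247}{2 \left(-7\right)} - 37 \cdot 2 \sqrt{2}\right) = - 3 i \sqrt{3} \left(\frac{247}{-14} - 74 \sqrt{2}\right) = - 3 i \sqrt{3} \left(247 \left(- \frac{1}{14}\right) - 74 \sqrt{2}\right) = - 3 i \sqrt{3} \left(- \frac{247}{14} - 74 \sqrt{2}\right)$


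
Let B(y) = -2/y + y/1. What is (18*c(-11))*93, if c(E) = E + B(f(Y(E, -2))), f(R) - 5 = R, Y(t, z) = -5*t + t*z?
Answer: 4871340/41 ≈ 1.1881e+5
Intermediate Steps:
f(R) = 5 + R
B(y) = y - 2/y (B(y) = -2/y + y*1 = -2/y + y = y - 2/y)
c(E) = 5 - 6*E - 2/(5 - 7*E) (c(E) = E + ((5 + E*(-5 - 2)) - 2/(5 + E*(-5 - 2))) = E + ((5 + E*(-7)) - 2/(5 + E*(-7))) = E + ((5 - 7*E) - 2/(5 - 7*E)) = E + (5 - 7*E - 2/(5 - 7*E)) = 5 - 6*E - 2/(5 - 7*E))
(18*c(-11))*93 = (18*((-23 - 42*(-11)² + 65*(-11))/(-5 + 7*(-11))))*93 = (18*((-23 - 42*121 - 715)/(-5 - 77)))*93 = (18*((-23 - 5082 - 715)/(-82)))*93 = (18*(-1/82*(-5820)))*93 = (18*(2910/41))*93 = (52380/41)*93 = 4871340/41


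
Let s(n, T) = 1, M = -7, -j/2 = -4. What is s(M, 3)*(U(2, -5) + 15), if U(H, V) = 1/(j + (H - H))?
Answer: 121/8 ≈ 15.125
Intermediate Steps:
j = 8 (j = -2*(-4) = 8)
U(H, V) = ⅛ (U(H, V) = 1/(8 + (H - H)) = 1/(8 + 0) = 1/8 = ⅛)
s(M, 3)*(U(2, -5) + 15) = 1*(⅛ + 15) = 1*(121/8) = 121/8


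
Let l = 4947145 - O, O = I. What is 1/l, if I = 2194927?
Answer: 1/2752218 ≈ 3.6334e-7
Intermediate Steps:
O = 2194927
l = 2752218 (l = 4947145 - 1*2194927 = 4947145 - 2194927 = 2752218)
1/l = 1/2752218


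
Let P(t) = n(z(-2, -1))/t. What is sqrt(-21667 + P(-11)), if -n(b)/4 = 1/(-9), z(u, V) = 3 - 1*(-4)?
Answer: I*sqrt(23595407)/33 ≈ 147.2*I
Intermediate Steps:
z(u, V) = 7 (z(u, V) = 3 + 4 = 7)
n(b) = 4/9 (n(b) = -4/(-9) = -4*(-1/9) = 4/9)
P(t) = 4/(9*t)
sqrt(-21667 + P(-11)) = sqrt(-21667 + (4/9)/(-11)) = sqrt(-21667 + (4/9)*(-1/11)) = sqrt(-21667 - 4/99) = sqrt(-2145037/99) = I*sqrt(23595407)/33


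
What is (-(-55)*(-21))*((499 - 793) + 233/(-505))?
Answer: 34350393/101 ≈ 3.4010e+5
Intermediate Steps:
(-(-55)*(-21))*((499 - 793) + 233/(-505)) = (-55*21)*(-294 + 233*(-1/505)) = -1155*(-294 - 233/505) = -1155*(-148703/505) = 34350393/101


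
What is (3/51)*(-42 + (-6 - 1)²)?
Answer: 7/17 ≈ 0.41176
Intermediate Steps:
(3/51)*(-42 + (-6 - 1)²) = (3*(1/51))*(-42 + (-7)²) = (-42 + 49)/17 = (1/17)*7 = 7/17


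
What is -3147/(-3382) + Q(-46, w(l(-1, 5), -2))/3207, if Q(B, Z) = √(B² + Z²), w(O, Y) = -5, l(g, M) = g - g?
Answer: 3147/3382 + √2141/3207 ≈ 0.94494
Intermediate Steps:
l(g, M) = 0
-3147/(-3382) + Q(-46, w(l(-1, 5), -2))/3207 = -3147/(-3382) + √((-46)² + (-5)²)/3207 = -3147*(-1/3382) + √(2116 + 25)*(1/3207) = 3147/3382 + √2141*(1/3207) = 3147/3382 + √2141/3207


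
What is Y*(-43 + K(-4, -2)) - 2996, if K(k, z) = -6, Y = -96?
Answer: 1708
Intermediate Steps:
Y*(-43 + K(-4, -2)) - 2996 = -96*(-43 - 6) - 2996 = -96*(-49) - 2996 = 4704 - 2996 = 1708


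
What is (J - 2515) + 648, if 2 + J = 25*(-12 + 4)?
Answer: -2069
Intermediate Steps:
J = -202 (J = -2 + 25*(-12 + 4) = -2 + 25*(-8) = -2 - 200 = -202)
(J - 2515) + 648 = (-202 - 2515) + 648 = -2717 + 648 = -2069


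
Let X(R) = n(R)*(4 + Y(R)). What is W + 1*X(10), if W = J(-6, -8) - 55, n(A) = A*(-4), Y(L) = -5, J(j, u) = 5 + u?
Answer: -18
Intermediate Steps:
n(A) = -4*A
X(R) = 4*R (X(R) = (-4*R)*(4 - 5) = -4*R*(-1) = 4*R)
W = -58 (W = (5 - 8) - 55 = -3 - 55 = -58)
W + 1*X(10) = -58 + 1*(4*10) = -58 + 1*40 = -58 + 40 = -18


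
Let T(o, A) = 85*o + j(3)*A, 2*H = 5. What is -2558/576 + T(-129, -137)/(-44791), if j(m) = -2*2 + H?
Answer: -54188953/12899808 ≈ -4.2008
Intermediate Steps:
H = 5/2 (H = (1/2)*5 = 5/2 ≈ 2.5000)
j(m) = -3/2 (j(m) = -2*2 + 5/2 = -4 + 5/2 = -3/2)
T(o, A) = 85*o - 3*A/2
-2558/576 + T(-129, -137)/(-44791) = -2558/576 + (85*(-129) - 3/2*(-137))/(-44791) = -2558*1/576 + (-10965 + 411/2)*(-1/44791) = -1279/288 - 21519/2*(-1/44791) = -1279/288 + 21519/89582 = -54188953/12899808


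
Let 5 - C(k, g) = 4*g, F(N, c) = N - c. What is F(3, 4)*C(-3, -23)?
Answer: -97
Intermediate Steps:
C(k, g) = 5 - 4*g
F(3, 4)*C(-3, -23) = (3 - 1*4)*(5 - 4*(-23)) = (3 - 4)*(5 + 92) = -1*97 = -97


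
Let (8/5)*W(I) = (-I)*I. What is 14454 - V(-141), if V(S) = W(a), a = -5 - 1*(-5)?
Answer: 14454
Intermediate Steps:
a = 0 (a = -5 + 5 = 0)
W(I) = -5*I**2/8 (W(I) = 5*((-I)*I)/8 = 5*(-I**2)/8 = -5*I**2/8)
V(S) = 0 (V(S) = -5/8*0**2 = -5/8*0 = 0)
14454 - V(-141) = 14454 - 1*0 = 14454 + 0 = 14454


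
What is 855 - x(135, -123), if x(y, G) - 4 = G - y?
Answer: 1109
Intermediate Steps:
x(y, G) = 4 + G - y (x(y, G) = 4 + (G - y) = 4 + G - y)
855 - x(135, -123) = 855 - (4 - 123 - 1*135) = 855 - (4 - 123 - 135) = 855 - 1*(-254) = 855 + 254 = 1109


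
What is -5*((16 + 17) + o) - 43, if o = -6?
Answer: -178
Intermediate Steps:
-5*((16 + 17) + o) - 43 = -5*((16 + 17) - 6) - 43 = -5*(33 - 6) - 43 = -5*27 - 43 = -135 - 43 = -178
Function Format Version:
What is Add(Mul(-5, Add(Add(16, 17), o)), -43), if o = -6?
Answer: -178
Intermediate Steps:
Add(Mul(-5, Add(Add(16, 17), o)), -43) = Add(Mul(-5, Add(Add(16, 17), -6)), -43) = Add(Mul(-5, Add(33, -6)), -43) = Add(Mul(-5, 27), -43) = Add(-135, -43) = -178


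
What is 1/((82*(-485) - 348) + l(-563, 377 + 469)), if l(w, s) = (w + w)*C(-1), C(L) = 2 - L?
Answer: -1/43496 ≈ -2.2991e-5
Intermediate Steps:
l(w, s) = 6*w (l(w, s) = (w + w)*(2 - 1*(-1)) = (2*w)*(2 + 1) = (2*w)*3 = 6*w)
1/((82*(-485) - 348) + l(-563, 377 + 469)) = 1/((82*(-485) - 348) + 6*(-563)) = 1/((-39770 - 348) - 3378) = 1/(-40118 - 3378) = 1/(-43496) = -1/43496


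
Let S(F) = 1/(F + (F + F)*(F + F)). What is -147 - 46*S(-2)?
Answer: -1052/7 ≈ -150.29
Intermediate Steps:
S(F) = 1/(F + 4*F²) (S(F) = 1/(F + (2*F)*(2*F)) = 1/(F + 4*F²))
-147 - 46*S(-2) = -147 - 46/((-2)*(1 + 4*(-2))) = -147 - (-23)/(1 - 8) = -147 - (-23)/(-7) = -147 - (-23)*(-1)/7 = -147 - 46*1/14 = -147 - 23/7 = -1052/7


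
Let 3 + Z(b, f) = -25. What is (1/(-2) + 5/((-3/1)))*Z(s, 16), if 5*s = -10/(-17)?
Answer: 182/3 ≈ 60.667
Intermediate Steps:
s = 2/17 (s = (-10/(-17))/5 = (-10*(-1/17))/5 = (⅕)*(10/17) = 2/17 ≈ 0.11765)
Z(b, f) = -28 (Z(b, f) = -3 - 25 = -28)
(1/(-2) + 5/((-3/1)))*Z(s, 16) = (1/(-2) + 5/((-3/1)))*(-28) = (1*(-½) + 5/((-3*1)))*(-28) = (-½ + 5/(-3))*(-28) = (-½ + 5*(-⅓))*(-28) = (-½ - 5/3)*(-28) = -13/6*(-28) = 182/3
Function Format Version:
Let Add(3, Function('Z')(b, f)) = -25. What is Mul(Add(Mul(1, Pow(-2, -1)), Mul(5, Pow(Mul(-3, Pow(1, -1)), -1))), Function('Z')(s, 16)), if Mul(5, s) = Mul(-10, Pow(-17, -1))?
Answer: Rational(182, 3) ≈ 60.667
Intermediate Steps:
s = Rational(2, 17) (s = Mul(Rational(1, 5), Mul(-10, Pow(-17, -1))) = Mul(Rational(1, 5), Mul(-10, Rational(-1, 17))) = Mul(Rational(1, 5), Rational(10, 17)) = Rational(2, 17) ≈ 0.11765)
Function('Z')(b, f) = -28 (Function('Z')(b, f) = Add(-3, -25) = -28)
Mul(Add(Mul(1, Pow(-2, -1)), Mul(5, Pow(Mul(-3, Pow(1, -1)), -1))), Function('Z')(s, 16)) = Mul(Add(Mul(1, Pow(-2, -1)), Mul(5, Pow(Mul(-3, Pow(1, -1)), -1))), -28) = Mul(Add(Mul(1, Rational(-1, 2)), Mul(5, Pow(Mul(-3, 1), -1))), -28) = Mul(Add(Rational(-1, 2), Mul(5, Pow(-3, -1))), -28) = Mul(Add(Rational(-1, 2), Mul(5, Rational(-1, 3))), -28) = Mul(Add(Rational(-1, 2), Rational(-5, 3)), -28) = Mul(Rational(-13, 6), -28) = Rational(182, 3)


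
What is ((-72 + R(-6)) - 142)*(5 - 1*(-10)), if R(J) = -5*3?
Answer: -3435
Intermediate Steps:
R(J) = -15
((-72 + R(-6)) - 142)*(5 - 1*(-10)) = ((-72 - 15) - 142)*(5 - 1*(-10)) = (-87 - 142)*(5 + 10) = -229*15 = -3435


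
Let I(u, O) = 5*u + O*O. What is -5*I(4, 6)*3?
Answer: -840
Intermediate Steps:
I(u, O) = O**2 + 5*u (I(u, O) = 5*u + O**2 = O**2 + 5*u)
-5*I(4, 6)*3 = -5*(6**2 + 5*4)*3 = -5*(36 + 20)*3 = -5*56*3 = -280*3 = -840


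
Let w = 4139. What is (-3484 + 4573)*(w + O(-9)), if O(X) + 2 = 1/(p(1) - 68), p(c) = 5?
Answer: 31536230/7 ≈ 4.5052e+6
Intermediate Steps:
O(X) = -127/63 (O(X) = -2 + 1/(5 - 68) = -2 + 1/(-63) = -2 - 1/63 = -127/63)
(-3484 + 4573)*(w + O(-9)) = (-3484 + 4573)*(4139 - 127/63) = 1089*(260630/63) = 31536230/7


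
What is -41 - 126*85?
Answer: -10751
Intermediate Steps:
-41 - 126*85 = -41 - 10710 = -10751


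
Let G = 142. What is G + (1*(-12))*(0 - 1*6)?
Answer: 214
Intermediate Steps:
G + (1*(-12))*(0 - 1*6) = 142 + (1*(-12))*(0 - 1*6) = 142 - 12*(0 - 6) = 142 - 12*(-6) = 142 + 72 = 214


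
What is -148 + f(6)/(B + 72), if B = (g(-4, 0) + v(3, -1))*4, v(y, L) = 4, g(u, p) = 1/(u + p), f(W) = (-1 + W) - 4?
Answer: -12875/87 ≈ -147.99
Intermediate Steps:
f(W) = -5 + W
g(u, p) = 1/(p + u)
B = 15 (B = (1/(0 - 4) + 4)*4 = (1/(-4) + 4)*4 = (-1/4 + 4)*4 = (15/4)*4 = 15)
-148 + f(6)/(B + 72) = -148 + (-5 + 6)/(15 + 72) = -148 + 1/87 = -12875/87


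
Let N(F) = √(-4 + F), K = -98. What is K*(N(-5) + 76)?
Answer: -7448 - 294*I ≈ -7448.0 - 294.0*I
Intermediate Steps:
K*(N(-5) + 76) = -98*(√(-4 - 5) + 76) = -98*(√(-9) + 76) = -98*(3*I + 76) = -98*(76 + 3*I) = -7448 - 294*I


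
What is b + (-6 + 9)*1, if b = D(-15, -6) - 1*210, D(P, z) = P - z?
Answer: -216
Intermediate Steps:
b = -219 (b = (-15 - 1*(-6)) - 1*210 = (-15 + 6) - 210 = -9 - 210 = -219)
b + (-6 + 9)*1 = -219 + (-6 + 9)*1 = -219 + 3*1 = -219 + 3 = -216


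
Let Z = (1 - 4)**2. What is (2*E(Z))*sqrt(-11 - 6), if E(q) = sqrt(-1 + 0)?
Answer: -2*sqrt(17) ≈ -8.2462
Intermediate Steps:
Z = 9 (Z = (-3)**2 = 9)
E(q) = I (E(q) = sqrt(-1) = I)
(2*E(Z))*sqrt(-11 - 6) = (2*I)*sqrt(-11 - 6) = (2*I)*sqrt(-17) = (2*I)*(I*sqrt(17)) = -2*sqrt(17)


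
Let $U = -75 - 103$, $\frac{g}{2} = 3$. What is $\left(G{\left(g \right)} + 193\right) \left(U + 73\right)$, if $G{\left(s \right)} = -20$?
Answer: $-18165$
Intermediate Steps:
$g = 6$ ($g = 2 \cdot 3 = 6$)
$U = -178$
$\left(G{\left(g \right)} + 193\right) \left(U + 73\right) = \left(-20 + 193\right) \left(-178 + 73\right) = 173 \left(-105\right) = -18165$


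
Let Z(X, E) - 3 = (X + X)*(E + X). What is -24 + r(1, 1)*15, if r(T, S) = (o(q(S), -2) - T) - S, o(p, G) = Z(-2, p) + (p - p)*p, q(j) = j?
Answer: 51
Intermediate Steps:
Z(X, E) = 3 + 2*X*(E + X) (Z(X, E) = 3 + (X + X)*(E + X) = 3 + (2*X)*(E + X) = 3 + 2*X*(E + X))
o(p, G) = 11 - 4*p (o(p, G) = (3 + 2*(-2)**2 + 2*p*(-2)) + (p - p)*p = (3 + 2*4 - 4*p) + 0*p = (3 + 8 - 4*p) + 0 = (11 - 4*p) + 0 = 11 - 4*p)
r(T, S) = 11 - T - 5*S (r(T, S) = ((11 - 4*S) - T) - S = (11 - T - 4*S) - S = 11 - T - 5*S)
-24 + r(1, 1)*15 = -24 + (11 - 1*1 - 5*1)*15 = -24 + (11 - 1 - 5)*15 = -24 + 5*15 = -24 + 75 = 51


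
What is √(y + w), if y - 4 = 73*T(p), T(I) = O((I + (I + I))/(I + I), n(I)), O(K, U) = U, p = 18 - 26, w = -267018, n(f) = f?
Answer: I*√267598 ≈ 517.3*I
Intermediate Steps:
p = -8
T(I) = I
y = -580 (y = 4 + 73*(-8) = 4 - 584 = -580)
√(y + w) = √(-580 - 267018) = √(-267598) = I*√267598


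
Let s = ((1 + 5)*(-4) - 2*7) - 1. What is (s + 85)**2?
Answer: 2116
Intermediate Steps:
s = -39 (s = (6*(-4) - 14) - 1 = (-24 - 14) - 1 = -38 - 1 = -39)
(s + 85)**2 = (-39 + 85)**2 = 46**2 = 2116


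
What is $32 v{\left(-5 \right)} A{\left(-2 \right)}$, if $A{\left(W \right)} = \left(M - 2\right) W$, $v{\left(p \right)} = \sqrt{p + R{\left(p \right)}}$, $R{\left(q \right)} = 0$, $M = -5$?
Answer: $448 i \sqrt{5} \approx 1001.8 i$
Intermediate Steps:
$v{\left(p \right)} = \sqrt{p}$ ($v{\left(p \right)} = \sqrt{p + 0} = \sqrt{p}$)
$A{\left(W \right)} = - 7 W$ ($A{\left(W \right)} = \left(-5 - 2\right) W = - 7 W$)
$32 v{\left(-5 \right)} A{\left(-2 \right)} = 32 \sqrt{-5} \left(\left(-7\right) \left(-2\right)\right) = 32 i \sqrt{5} \cdot 14 = 448 i \sqrt{5}$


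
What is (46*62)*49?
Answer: 139748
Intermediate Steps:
(46*62)*49 = 2852*49 = 139748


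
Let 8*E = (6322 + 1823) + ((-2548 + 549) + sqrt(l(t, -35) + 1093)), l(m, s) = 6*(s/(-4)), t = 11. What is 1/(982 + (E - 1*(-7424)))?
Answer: 1174304/10773356181 - 8*sqrt(4582)/10773356181 ≈ 0.00010895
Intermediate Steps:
l(m, s) = -3*s/2 (l(m, s) = 6*(s*(-1/4)) = 6*(-s/4) = -3*s/2)
E = 3073/4 + sqrt(4582)/16 (E = ((6322 + 1823) + ((-2548 + 549) + sqrt(-3/2*(-35) + 1093)))/8 = (8145 + (-1999 + sqrt(105/2 + 1093)))/8 = (8145 + (-1999 + sqrt(2291/2)))/8 = (8145 + (-1999 + sqrt(4582)/2))/8 = (6146 + sqrt(4582)/2)/8 = 3073/4 + sqrt(4582)/16 ≈ 772.48)
1/(982 + (E - 1*(-7424))) = 1/(982 + ((3073/4 + sqrt(4582)/16) - 1*(-7424))) = 1/(982 + ((3073/4 + sqrt(4582)/16) + 7424)) = 1/(982 + (32769/4 + sqrt(4582)/16)) = 1/(36697/4 + sqrt(4582)/16)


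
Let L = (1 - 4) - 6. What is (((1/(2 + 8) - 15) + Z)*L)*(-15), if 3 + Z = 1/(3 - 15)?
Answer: -9711/4 ≈ -2427.8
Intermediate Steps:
L = -9 (L = -3 - 6 = -9)
Z = -37/12 (Z = -3 + 1/(3 - 15) = -3 + 1/(-12) = -3 - 1/12 = -37/12 ≈ -3.0833)
(((1/(2 + 8) - 15) + Z)*L)*(-15) = (((1/(2 + 8) - 15) - 37/12)*(-9))*(-15) = (((1/10 - 15) - 37/12)*(-9))*(-15) = (((⅒ - 15) - 37/12)*(-9))*(-15) = ((-149/10 - 37/12)*(-9))*(-15) = -1079/60*(-9)*(-15) = (3237/20)*(-15) = -9711/4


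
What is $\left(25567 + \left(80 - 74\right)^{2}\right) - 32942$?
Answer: $-7339$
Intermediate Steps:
$\left(25567 + \left(80 - 74\right)^{2}\right) - 32942 = \left(25567 + 6^{2}\right) - 32942 = \left(25567 + 36\right) - 32942 = 25603 - 32942 = -7339$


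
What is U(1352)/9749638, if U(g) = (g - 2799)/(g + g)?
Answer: -1447/26363021152 ≈ -5.4887e-8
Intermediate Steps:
U(g) = (-2799 + g)/(2*g) (U(g) = (-2799 + g)/((2*g)) = (-2799 + g)*(1/(2*g)) = (-2799 + g)/(2*g))
U(1352)/9749638 = ((½)*(-2799 + 1352)/1352)/9749638 = ((½)*(1/1352)*(-1447))*(1/9749638) = -1447/2704*1/9749638 = -1447/26363021152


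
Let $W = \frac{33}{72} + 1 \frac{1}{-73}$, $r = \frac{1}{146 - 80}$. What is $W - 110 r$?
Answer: $- \frac{2141}{1752} \approx -1.222$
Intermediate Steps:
$r = \frac{1}{66} \approx 0.015152$
$W = \frac{779}{1752}$ ($W = 33 \cdot \frac{1}{72} + 1 \left(- \frac{1}{73}\right) = \frac{11}{24} - \frac{1}{73} = \frac{779}{1752} \approx 0.44463$)
$W - 110 r = \frac{779}{1752} - \frac{5}{3} = - \frac{2141}{1752}$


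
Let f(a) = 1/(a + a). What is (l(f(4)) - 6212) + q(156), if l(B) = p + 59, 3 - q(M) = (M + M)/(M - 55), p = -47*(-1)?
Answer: -616715/101 ≈ -6106.1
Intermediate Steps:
f(a) = 1/(2*a)
p = 47
q(M) = 3 - 2*M/(-55 + M) (q(M) = 3 - (M + M)/(M - 55) = 3 - 2*M/(-55 + M))
l(B) = 106 (l(B) = 47 + 59 = 106)
(l(f(4)) - 6212) + q(156) = (106 - 6212) + (-165 + 156)/(-55 + 156) = -6106 - 9/101 = -616715/101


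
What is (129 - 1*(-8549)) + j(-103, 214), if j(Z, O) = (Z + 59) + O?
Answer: 8848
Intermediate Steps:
j(Z, O) = 59 + O + Z (j(Z, O) = (59 + Z) + O = 59 + O + Z)
(129 - 1*(-8549)) + j(-103, 214) = (129 - 1*(-8549)) + (59 + 214 - 103) = (129 + 8549) + 170 = 8678 + 170 = 8848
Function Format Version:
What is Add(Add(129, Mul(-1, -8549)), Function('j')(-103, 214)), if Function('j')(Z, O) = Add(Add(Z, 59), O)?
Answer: 8848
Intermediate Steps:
Function('j')(Z, O) = Add(59, O, Z) (Function('j')(Z, O) = Add(Add(59, Z), O) = Add(59, O, Z))
Add(Add(129, Mul(-1, -8549)), Function('j')(-103, 214)) = Add(Add(129, Mul(-1, -8549)), Add(59, 214, -103)) = Add(Add(129, 8549), 170) = Add(8678, 170) = 8848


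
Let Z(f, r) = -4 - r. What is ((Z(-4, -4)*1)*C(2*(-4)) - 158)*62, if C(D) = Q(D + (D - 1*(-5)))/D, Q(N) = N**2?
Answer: -9796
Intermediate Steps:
C(D) = (5 + 2*D)**2/D (C(D) = (D + (D - 1*(-5)))**2/D = (D + (D + 5))**2/D = (D + (5 + D))**2/D = (5 + 2*D)**2/D)
((Z(-4, -4)*1)*C(2*(-4)) - 158)*62 = (((-4 - 1*(-4))*1)*((5 + 2*(2*(-4)))**2/((2*(-4)))) - 158)*62 = (((-4 + 4)*1)*((5 + 2*(-8))**2/(-8)) - 158)*62 = ((0*1)*(-(5 - 16)**2/8) - 158)*62 = (0*(-1/8*(-11)**2) - 158)*62 = (0*(-1/8*121) - 158)*62 = (0*(-121/8) - 158)*62 = (0 - 158)*62 = -158*62 = -9796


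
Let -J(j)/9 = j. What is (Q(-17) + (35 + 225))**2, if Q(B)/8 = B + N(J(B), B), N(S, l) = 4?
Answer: 24336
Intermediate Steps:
J(j) = -9*j
Q(B) = 32 + 8*B (Q(B) = 8*(B + 4) = 8*(4 + B) = 32 + 8*B)
(Q(-17) + (35 + 225))**2 = ((32 + 8*(-17)) + (35 + 225))**2 = ((32 - 136) + 260)**2 = (-104 + 260)**2 = 156**2 = 24336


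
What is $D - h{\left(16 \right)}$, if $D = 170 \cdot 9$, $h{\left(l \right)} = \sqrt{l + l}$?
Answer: $1530 - 4 \sqrt{2} \approx 1524.3$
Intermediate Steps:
$h{\left(l \right)} = \sqrt{2} \sqrt{l}$ ($h{\left(l \right)} = \sqrt{2 l} = \sqrt{2} \sqrt{l}$)
$D = 1530$
$D - h{\left(16 \right)} = 1530 - \sqrt{2} \sqrt{16} = 1530 - \sqrt{2} \cdot 4 = 1530 - 4 \sqrt{2}$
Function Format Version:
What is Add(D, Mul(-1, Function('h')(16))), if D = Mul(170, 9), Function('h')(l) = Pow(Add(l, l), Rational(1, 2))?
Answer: Add(1530, Mul(-4, Pow(2, Rational(1, 2)))) ≈ 1524.3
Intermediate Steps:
Function('h')(l) = Mul(Pow(2, Rational(1, 2)), Pow(l, Rational(1, 2))) (Function('h')(l) = Pow(Mul(2, l), Rational(1, 2)) = Mul(Pow(2, Rational(1, 2)), Pow(l, Rational(1, 2))))
D = 1530
Add(D, Mul(-1, Function('h')(16))) = Add(1530, Mul(-1, Mul(Pow(2, Rational(1, 2)), Pow(16, Rational(1, 2))))) = Add(1530, Mul(-1, Mul(Pow(2, Rational(1, 2)), 4))) = Add(1530, Mul(-1, Mul(4, Pow(2, Rational(1, 2))))) = Add(1530, Mul(-4, Pow(2, Rational(1, 2))))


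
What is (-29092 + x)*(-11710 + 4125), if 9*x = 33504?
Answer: 577279180/3 ≈ 1.9243e+8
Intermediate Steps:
x = 11168/3 (x = (⅑)*33504 = 11168/3 ≈ 3722.7)
(-29092 + x)*(-11710 + 4125) = (-29092 + 11168/3)*(-11710 + 4125) = -76108/3*(-7585) = 577279180/3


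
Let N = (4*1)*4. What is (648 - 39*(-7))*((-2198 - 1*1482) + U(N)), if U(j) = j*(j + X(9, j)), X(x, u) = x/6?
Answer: -3131400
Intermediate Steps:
N = 16 (N = 4*4 = 16)
X(x, u) = x/6 (X(x, u) = x*(1/6) = x/6)
U(j) = j*(3/2 + j) (U(j) = j*(j + (1/6)*9) = j*(j + 3/2) = j*(3/2 + j))
(648 - 39*(-7))*((-2198 - 1*1482) + U(N)) = (648 - 39*(-7))*((-2198 - 1*1482) + (1/2)*16*(3 + 2*16)) = (648 + 273)*((-2198 - 1482) + (1/2)*16*(3 + 32)) = 921*(-3680 + (1/2)*16*35) = 921*(-3680 + 280) = 921*(-3400) = -3131400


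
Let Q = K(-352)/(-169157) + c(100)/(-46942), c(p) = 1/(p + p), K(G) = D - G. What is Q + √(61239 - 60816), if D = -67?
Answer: -140834903/83584925200 + 3*√47 ≈ 20.565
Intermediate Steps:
K(G) = -67 - G
c(p) = 1/(2*p)
Q = -140834903/83584925200 (Q = (-67 - 1*(-352))/(-169157) + ((½)/100)/(-46942) = (-67 + 352)*(-1/169157) + ((½)*(1/100))*(-1/46942) = 285*(-1/169157) + (1/200)*(-1/46942) = -15/8903 - 1/9388400 = -140834903/83584925200 ≈ -0.0016849)
Q + √(61239 - 60816) = -140834903/83584925200 + √(61239 - 60816) = -140834903/83584925200 + √423 = -140834903/83584925200 + 3*√47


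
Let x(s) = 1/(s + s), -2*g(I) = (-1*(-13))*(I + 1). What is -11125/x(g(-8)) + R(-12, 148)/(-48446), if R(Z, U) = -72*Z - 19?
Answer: -49045520095/48446 ≈ -1.0124e+6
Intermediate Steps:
R(Z, U) = -19 - 72*Z
g(I) = -13/2 - 13*I/2 (g(I) = -(-1*(-13))*(I + 1)/2 = -13*(1 + I)/2 = -(13 + 13*I)/2 = -13/2 - 13*I/2)
x(s) = 1/(2*s)
-11125/x(g(-8)) + R(-12, 148)/(-48446) = -11125/(1/(2*(-13/2 - 13/2*(-8)))) + (-19 - 72*(-12))/(-48446) = -11125/(1/(2*(-13/2 + 52))) + (-19 + 864)*(-1/48446) = -11125/(1/(2*(91/2))) + 845*(-1/48446) = -11125/((1/2)*(2/91)) - 845/48446 = -11125/1/91 - 845/48446 = -11125*91 - 845/48446 = -1012375 - 845/48446 = -49045520095/48446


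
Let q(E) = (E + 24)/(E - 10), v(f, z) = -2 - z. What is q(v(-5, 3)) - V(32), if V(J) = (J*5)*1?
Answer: -2419/15 ≈ -161.27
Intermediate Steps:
q(E) = (24 + E)/(-10 + E)
V(J) = 5*J (V(J) = (5*J)*1 = 5*J)
q(v(-5, 3)) - V(32) = (24 + (-2 - 1*3))/(-10 + (-2 - 1*3)) - 5*32 = (24 + (-2 - 3))/(-10 + (-2 - 3)) - 1*160 = (24 - 5)/(-10 - 5) - 160 = 19/(-15) - 160 = -1/15*19 - 160 = -19/15 - 160 = -2419/15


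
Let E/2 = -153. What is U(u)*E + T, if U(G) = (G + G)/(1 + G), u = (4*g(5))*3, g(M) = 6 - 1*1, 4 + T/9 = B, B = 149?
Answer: 42885/61 ≈ 703.03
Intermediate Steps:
E = -306 (E = 2*(-153) = -306)
T = 1305 (T = -36 + 9*149 = -36 + 1341 = 1305)
g(M) = 5 (g(M) = 6 - 1 = 5)
u = 60 (u = (4*5)*3 = 20*3 = 60)
U(G) = 2*G/(1 + G) (U(G) = (2*G)/(1 + G) = 2*G/(1 + G))
U(u)*E + T = (2*60/(1 + 60))*(-306) + 1305 = (2*60/61)*(-306) + 1305 = (2*60*(1/61))*(-306) + 1305 = (120/61)*(-306) + 1305 = -36720/61 + 1305 = 42885/61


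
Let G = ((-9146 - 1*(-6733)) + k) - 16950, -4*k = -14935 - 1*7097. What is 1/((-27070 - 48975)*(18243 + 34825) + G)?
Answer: -1/4035569915 ≈ -2.4780e-10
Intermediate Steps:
k = 5508 (k = -(-14935 - 1*7097)/4 = -(-14935 - 7097)/4 = -1/4*(-22032) = 5508)
G = -13855 (G = ((-9146 - 1*(-6733)) + 5508) - 16950 = ((-9146 + 6733) + 5508) - 16950 = (-2413 + 5508) - 16950 = 3095 - 16950 = -13855)
1/((-27070 - 48975)*(18243 + 34825) + G) = 1/((-27070 - 48975)*(18243 + 34825) - 13855) = 1/(-76045*53068 - 13855) = 1/(-4035556060 - 13855) = 1/(-4035569915) = -1/4035569915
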